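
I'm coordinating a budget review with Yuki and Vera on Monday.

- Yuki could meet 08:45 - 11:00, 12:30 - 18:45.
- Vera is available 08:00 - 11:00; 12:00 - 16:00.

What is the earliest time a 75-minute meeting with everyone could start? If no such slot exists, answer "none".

08:45

Yuki ∩ Vera: 08:45-11:00, 12:30-16:00.
The first common window of at least 75 minutes is 08:45-11:00, so the earliest start is 08:45.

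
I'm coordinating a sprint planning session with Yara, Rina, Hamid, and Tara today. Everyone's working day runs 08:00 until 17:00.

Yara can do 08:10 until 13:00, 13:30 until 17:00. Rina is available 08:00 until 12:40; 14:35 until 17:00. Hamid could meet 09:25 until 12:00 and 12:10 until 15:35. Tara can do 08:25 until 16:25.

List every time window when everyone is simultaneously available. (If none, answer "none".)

09:25-12:00, 12:10-12:40, 14:35-15:35

Yara ∩ Rina: 08:10-12:40, 14:35-17:00.
Yara ∩ Rina ∩ Hamid: 09:25-12:00, 12:10-12:40, 14:35-15:35.
Yara ∩ Rina ∩ Hamid ∩ Tara: 09:25-12:00, 12:10-12:40, 14:35-15:35.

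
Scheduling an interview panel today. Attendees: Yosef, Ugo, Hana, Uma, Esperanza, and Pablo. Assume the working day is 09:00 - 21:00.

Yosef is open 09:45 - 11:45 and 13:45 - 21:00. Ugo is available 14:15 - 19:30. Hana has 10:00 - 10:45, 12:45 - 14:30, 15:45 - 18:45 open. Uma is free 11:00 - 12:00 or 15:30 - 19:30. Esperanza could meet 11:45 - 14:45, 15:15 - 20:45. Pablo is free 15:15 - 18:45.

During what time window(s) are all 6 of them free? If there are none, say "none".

15:45-18:45

Yosef ∩ Ugo: 14:15-19:30.
Yosef ∩ Ugo ∩ Hana: 14:15-14:30, 15:45-18:45.
Yosef ∩ Ugo ∩ Hana ∩ Uma: 15:45-18:45.
Yosef ∩ Ugo ∩ Hana ∩ Uma ∩ Esperanza: 15:45-18:45.
Yosef ∩ Ugo ∩ Hana ∩ Uma ∩ Esperanza ∩ Pablo: 15:45-18:45.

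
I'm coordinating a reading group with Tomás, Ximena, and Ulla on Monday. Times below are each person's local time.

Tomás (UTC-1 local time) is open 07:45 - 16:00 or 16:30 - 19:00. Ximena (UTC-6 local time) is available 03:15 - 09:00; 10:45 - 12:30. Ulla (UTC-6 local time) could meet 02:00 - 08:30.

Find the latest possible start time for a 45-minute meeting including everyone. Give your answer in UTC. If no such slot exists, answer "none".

13:45

Tomás in UTC: 08:45-17:00, 17:30-20:00 (add 1h to convert from UTC-1).
Ximena in UTC: 09:15-15:00, 16:45-18:30 (add 6h to convert from UTC-6).
Ulla in UTC: 08:00-14:30 (add 6h to convert from UTC-6).
Tomás ∩ Ximena: 09:15-15:00, 16:45-17:00, 17:30-18:30.
Tomás ∩ Ximena ∩ Ulla: 09:15-14:30.
The last common window of at least 45 minutes is 09:15-14:30; a 45-minute meeting can start as late as 13:45 and still end by 14:30.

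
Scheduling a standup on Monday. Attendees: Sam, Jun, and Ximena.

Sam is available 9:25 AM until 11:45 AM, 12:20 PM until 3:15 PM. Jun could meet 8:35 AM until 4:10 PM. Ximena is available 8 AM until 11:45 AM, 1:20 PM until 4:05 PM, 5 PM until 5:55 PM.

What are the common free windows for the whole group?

09:25-11:45, 13:20-15:15

Sam ∩ Jun: 09:25-11:45, 12:20-15:15.
Sam ∩ Jun ∩ Ximena: 09:25-11:45, 13:20-15:15.
So the common availability across everyone is 09:25-11:45, 13:20-15:15.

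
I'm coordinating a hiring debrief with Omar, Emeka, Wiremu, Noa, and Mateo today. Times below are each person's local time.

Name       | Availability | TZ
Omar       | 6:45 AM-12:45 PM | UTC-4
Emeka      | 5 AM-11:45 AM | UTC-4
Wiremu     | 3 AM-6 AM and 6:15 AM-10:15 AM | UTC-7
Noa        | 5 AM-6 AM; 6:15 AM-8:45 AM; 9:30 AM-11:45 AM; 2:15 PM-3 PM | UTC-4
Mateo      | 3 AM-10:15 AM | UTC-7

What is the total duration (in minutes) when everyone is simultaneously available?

255

Omar in UTC: 10:45-16:45 (add 4h to convert from UTC-4).
Emeka in UTC: 09:00-15:45 (add 4h to convert from UTC-4).
Wiremu in UTC: 10:00-13:00, 13:15-17:15 (add 7h to convert from UTC-7).
Noa in UTC: 09:00-10:00, 10:15-12:45, 13:30-15:45, 18:15-19:00 (add 4h to convert from UTC-4).
Mateo in UTC: 10:00-17:15 (add 7h to convert from UTC-7).
Omar ∩ Emeka: 10:45-15:45.
Omar ∩ Emeka ∩ Wiremu: 10:45-13:00, 13:15-15:45.
Omar ∩ Emeka ∩ Wiremu ∩ Noa: 10:45-12:45, 13:30-15:45.
Omar ∩ Emeka ∩ Wiremu ∩ Noa ∩ Mateo: 10:45-12:45, 13:30-15:45.
Those are the intersection windows.
Summing the common windows: 120 + 135 = 255 minutes.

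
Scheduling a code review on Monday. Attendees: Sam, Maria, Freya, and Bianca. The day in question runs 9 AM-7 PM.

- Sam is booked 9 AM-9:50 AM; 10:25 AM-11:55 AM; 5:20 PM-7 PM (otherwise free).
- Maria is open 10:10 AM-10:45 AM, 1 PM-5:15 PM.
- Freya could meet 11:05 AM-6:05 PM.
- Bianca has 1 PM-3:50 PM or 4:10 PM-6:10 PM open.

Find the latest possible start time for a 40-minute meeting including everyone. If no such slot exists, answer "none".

16:35

Sam free: 09:50-10:25, 11:55-17:20 (invert busy blocks within the working day).
Maria free: 10:10-10:45, 13:00-17:15.
Freya free: 11:05-18:05.
Bianca free: 13:00-15:50, 16:10-18:10.
Sam ∩ Maria: 10:10-10:25, 13:00-17:15.
Sam ∩ Maria ∩ Freya: 13:00-17:15.
Sam ∩ Maria ∩ Freya ∩ Bianca: 13:00-15:50, 16:10-17:15.
Those are the intersection windows.
The last common window of at least 40 minutes is 16:10-17:15; a 40-minute meeting can start as late as 16:35 and still end by 17:15.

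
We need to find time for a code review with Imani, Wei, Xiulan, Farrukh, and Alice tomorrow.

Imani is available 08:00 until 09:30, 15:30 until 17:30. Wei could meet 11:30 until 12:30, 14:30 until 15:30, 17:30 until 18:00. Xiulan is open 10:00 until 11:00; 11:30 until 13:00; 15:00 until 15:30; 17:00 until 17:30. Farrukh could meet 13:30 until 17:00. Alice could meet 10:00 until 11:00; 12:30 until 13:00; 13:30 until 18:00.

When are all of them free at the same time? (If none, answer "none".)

Imani ∩ Wei: ∅.
Imani ∩ Wei ∩ Xiulan: ∅.
Imani ∩ Wei ∩ Xiulan ∩ Farrukh: ∅.
Imani ∩ Wei ∩ Xiulan ∩ Farrukh ∩ Alice: ∅.
There is no time when everyone is free.

none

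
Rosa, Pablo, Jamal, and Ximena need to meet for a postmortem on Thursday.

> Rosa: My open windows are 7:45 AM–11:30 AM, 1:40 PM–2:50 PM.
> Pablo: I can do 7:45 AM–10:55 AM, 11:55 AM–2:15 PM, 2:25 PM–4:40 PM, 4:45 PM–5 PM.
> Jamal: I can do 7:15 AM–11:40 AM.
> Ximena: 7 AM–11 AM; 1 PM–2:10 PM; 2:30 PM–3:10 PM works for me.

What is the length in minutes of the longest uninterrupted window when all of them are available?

190

Rosa ∩ Pablo: 07:45-10:55, 13:40-14:15, 14:25-14:50.
Rosa ∩ Pablo ∩ Jamal: 07:45-10:55.
Rosa ∩ Pablo ∩ Jamal ∩ Ximena: 07:45-10:55.
The longest is 07:45-10:55 at 190 minutes.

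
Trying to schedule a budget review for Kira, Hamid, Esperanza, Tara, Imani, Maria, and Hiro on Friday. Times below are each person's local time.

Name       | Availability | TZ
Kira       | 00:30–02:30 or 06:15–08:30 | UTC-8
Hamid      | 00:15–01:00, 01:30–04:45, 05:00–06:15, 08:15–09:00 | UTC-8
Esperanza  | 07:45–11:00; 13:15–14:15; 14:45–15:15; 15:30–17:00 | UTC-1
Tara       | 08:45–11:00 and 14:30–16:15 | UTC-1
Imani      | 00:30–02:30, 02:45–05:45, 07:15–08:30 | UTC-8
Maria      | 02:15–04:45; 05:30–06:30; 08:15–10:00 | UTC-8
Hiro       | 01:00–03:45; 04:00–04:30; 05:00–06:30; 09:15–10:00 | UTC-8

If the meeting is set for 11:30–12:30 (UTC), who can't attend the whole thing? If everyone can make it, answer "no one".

Esperanza, Hiro, Kira, Tara

Kira in UTC: 08:30-10:30, 14:15-16:30 (add 8h to convert from UTC-8).
Hamid in UTC: 08:15-09:00, 09:30-12:45, 13:00-14:15, 16:15-17:00 (add 8h to convert from UTC-8).
Esperanza in UTC: 08:45-12:00, 14:15-15:15, 15:45-16:15, 16:30-18:00 (add 1h to convert from UTC-1).
Tara in UTC: 09:45-12:00, 15:30-17:15 (add 1h to convert from UTC-1).
Imani in UTC: 08:30-10:30, 10:45-13:45, 15:15-16:30 (add 8h to convert from UTC-8).
Maria in UTC: 10:15-12:45, 13:30-14:30, 16:15-18:00 (add 8h to convert from UTC-8).
Hiro in UTC: 09:00-11:45, 12:00-12:30, 13:00-14:30, 17:15-18:00 (add 8h to convert from UTC-8).
Kira: not fully free for 11:30-12:30. Hamid: free for 11:30-12:30. Esperanza: not fully free for 11:30-12:30. Tara: not fully free for 11:30-12:30. Imani: free for 11:30-12:30. Maria: free for 11:30-12:30. Hiro: not fully free for 11:30-12:30.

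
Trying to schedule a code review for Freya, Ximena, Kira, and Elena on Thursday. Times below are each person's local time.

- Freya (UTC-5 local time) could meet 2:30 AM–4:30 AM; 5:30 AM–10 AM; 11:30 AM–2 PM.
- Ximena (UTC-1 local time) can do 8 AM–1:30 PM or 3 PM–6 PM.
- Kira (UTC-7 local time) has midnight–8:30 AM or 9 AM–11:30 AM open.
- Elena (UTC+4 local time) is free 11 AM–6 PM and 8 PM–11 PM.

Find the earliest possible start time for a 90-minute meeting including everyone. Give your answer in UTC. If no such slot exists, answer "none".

10:30

Freya in UTC: 07:30-09:30, 10:30-15:00, 16:30-19:00 (add 5h to convert from UTC-5).
Ximena in UTC: 09:00-14:30, 16:00-19:00 (add 1h to convert from UTC-1).
Kira in UTC: 07:00-15:30, 16:00-18:30 (add 7h to convert from UTC-7).
Elena in UTC: 07:00-14:00, 16:00-19:00 (subtract 4h to convert from UTC+4).
Freya ∩ Ximena: 09:00-09:30, 10:30-14:30, 16:30-19:00.
Freya ∩ Ximena ∩ Kira: 09:00-09:30, 10:30-14:30, 16:30-18:30.
Freya ∩ Ximena ∩ Kira ∩ Elena: 09:00-09:30, 10:30-14:00, 16:30-18:30.
So the common availability across everyone is 09:00-09:30, 10:30-14:00, 16:30-18:30.
The first common window of at least 90 minutes is 10:30-14:00, so the earliest start is 10:30.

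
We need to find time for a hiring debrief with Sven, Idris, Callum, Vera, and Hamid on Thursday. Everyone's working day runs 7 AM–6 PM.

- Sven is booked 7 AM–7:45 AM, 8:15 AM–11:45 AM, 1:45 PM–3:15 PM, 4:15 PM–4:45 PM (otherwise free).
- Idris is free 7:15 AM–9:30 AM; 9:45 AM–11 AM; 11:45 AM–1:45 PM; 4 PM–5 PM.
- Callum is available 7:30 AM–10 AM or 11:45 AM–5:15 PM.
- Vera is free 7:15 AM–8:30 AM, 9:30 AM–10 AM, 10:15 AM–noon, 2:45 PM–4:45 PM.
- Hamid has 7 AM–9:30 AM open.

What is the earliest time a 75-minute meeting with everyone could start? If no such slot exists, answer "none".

Sven free: 07:45-08:15, 11:45-13:45, 15:15-16:15, 16:45-18:00 (invert busy blocks within the working day).
Idris free: 07:15-09:30, 09:45-11:00, 11:45-13:45, 16:00-17:00.
Callum free: 07:30-10:00, 11:45-17:15.
Vera free: 07:15-08:30, 09:30-10:00, 10:15-12:00, 14:45-16:45.
Hamid free: 07:00-09:30.
Sven ∩ Idris: 07:45-08:15, 11:45-13:45, 16:00-16:15, 16:45-17:00.
Sven ∩ Idris ∩ Callum: 07:45-08:15, 11:45-13:45, 16:00-16:15, 16:45-17:00.
Sven ∩ Idris ∩ Callum ∩ Vera: 07:45-08:15, 11:45-12:00, 16:00-16:15.
Sven ∩ Idris ∩ Callum ∩ Vera ∩ Hamid: 07:45-08:15.
Those are the intersection windows.
No common window is at least 75 minutes long.

none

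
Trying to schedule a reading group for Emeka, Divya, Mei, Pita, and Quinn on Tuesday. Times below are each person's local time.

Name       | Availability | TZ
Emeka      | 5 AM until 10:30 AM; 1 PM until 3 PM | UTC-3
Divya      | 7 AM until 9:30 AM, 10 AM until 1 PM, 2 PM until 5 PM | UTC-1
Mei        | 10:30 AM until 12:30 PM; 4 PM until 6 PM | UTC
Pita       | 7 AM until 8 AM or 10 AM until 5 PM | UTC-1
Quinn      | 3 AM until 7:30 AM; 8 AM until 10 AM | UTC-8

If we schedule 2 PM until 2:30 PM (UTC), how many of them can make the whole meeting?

2

Emeka in UTC: 08:00-13:30, 16:00-18:00 (add 3h to convert from UTC-3).
Divya in UTC: 08:00-10:30, 11:00-14:00, 15:00-18:00 (add 1h to convert from UTC-1).
Mei in UTC: 10:30-12:30, 16:00-18:00.
Pita in UTC: 08:00-09:00, 11:00-18:00 (add 1h to convert from UTC-1).
Quinn in UTC: 11:00-15:30, 16:00-18:00 (add 8h to convert from UTC-8).
Pita and Quinn can make the full 14:00-14:30 slot — that's 2.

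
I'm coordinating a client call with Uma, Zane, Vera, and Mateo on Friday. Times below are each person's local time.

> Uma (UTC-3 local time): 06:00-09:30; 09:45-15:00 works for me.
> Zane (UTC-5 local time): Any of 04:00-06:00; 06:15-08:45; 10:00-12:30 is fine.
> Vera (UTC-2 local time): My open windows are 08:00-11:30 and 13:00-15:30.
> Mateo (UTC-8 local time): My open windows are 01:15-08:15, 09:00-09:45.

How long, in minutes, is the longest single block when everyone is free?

75

Uma in UTC: 09:00-12:30, 12:45-18:00 (add 3h to convert from UTC-3).
Zane in UTC: 09:00-11:00, 11:15-13:45, 15:00-17:30 (add 5h to convert from UTC-5).
Vera in UTC: 10:00-13:30, 15:00-17:30 (add 2h to convert from UTC-2).
Mateo in UTC: 09:15-16:15, 17:00-17:45 (add 8h to convert from UTC-8).
Uma ∩ Zane: 09:00-11:00, 11:15-12:30, 12:45-13:45, 15:00-17:30.
Uma ∩ Zane ∩ Vera: 10:00-11:00, 11:15-12:30, 12:45-13:30, 15:00-17:30.
Uma ∩ Zane ∩ Vera ∩ Mateo: 10:00-11:00, 11:15-12:30, 12:45-13:30, 15:00-16:15, 17:00-17:30.
The longest is 11:15-12:30 at 75 minutes.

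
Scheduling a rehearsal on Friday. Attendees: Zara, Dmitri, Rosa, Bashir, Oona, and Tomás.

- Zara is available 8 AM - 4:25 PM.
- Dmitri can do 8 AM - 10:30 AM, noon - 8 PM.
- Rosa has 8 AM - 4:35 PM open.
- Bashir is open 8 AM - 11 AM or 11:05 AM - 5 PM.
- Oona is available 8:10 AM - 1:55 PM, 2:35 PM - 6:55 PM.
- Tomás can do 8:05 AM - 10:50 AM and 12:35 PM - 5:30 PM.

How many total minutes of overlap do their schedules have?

Zara ∩ Dmitri: 08:00-10:30, 12:00-16:25.
Zara ∩ Dmitri ∩ Rosa: 08:00-10:30, 12:00-16:25.
Zara ∩ Dmitri ∩ Rosa ∩ Bashir: 08:00-10:30, 12:00-16:25.
Zara ∩ Dmitri ∩ Rosa ∩ Bashir ∩ Oona: 08:10-10:30, 12:00-13:55, 14:35-16:25.
Zara ∩ Dmitri ∩ Rosa ∩ Bashir ∩ Oona ∩ Tomás: 08:10-10:30, 12:35-13:55, 14:35-16:25.
Those are the intersection windows.
Summing the common windows: 140 + 80 + 110 = 330 minutes.

330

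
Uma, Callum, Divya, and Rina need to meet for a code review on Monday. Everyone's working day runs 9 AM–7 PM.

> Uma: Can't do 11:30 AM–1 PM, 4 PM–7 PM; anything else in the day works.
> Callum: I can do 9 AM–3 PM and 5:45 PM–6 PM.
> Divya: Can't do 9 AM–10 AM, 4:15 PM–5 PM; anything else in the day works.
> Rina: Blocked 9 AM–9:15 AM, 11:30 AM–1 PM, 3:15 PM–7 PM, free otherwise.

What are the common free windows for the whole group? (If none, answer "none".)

Uma free: 09:00-11:30, 13:00-16:00 (invert busy blocks within the working day).
Callum free: 09:00-15:00, 17:45-18:00.
Divya free: 10:00-16:15, 17:00-19:00 (invert busy blocks within the working day).
Rina free: 09:15-11:30, 13:00-15:15 (invert busy blocks within the working day).
Uma ∩ Callum: 09:00-11:30, 13:00-15:00.
Uma ∩ Callum ∩ Divya: 10:00-11:30, 13:00-15:00.
Uma ∩ Callum ∩ Divya ∩ Rina: 10:00-11:30, 13:00-15:00.
So the common availability across everyone is 10:00-11:30, 13:00-15:00.

10:00-11:30, 13:00-15:00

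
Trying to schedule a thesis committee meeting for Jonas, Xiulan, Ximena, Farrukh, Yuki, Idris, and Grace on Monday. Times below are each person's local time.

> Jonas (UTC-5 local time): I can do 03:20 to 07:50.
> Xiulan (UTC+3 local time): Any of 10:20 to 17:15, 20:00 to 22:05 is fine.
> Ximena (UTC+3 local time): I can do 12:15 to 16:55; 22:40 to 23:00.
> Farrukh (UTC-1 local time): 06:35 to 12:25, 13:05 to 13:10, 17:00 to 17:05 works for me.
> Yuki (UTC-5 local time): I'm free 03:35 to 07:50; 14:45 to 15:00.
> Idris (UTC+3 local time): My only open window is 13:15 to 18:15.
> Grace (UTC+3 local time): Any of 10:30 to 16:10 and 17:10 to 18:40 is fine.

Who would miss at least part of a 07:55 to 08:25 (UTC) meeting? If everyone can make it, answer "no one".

Idris, Jonas, Ximena, Yuki

Jonas in UTC: 08:20-12:50 (add 5h to convert from UTC-5).
Xiulan in UTC: 07:20-14:15, 17:00-19:05 (subtract 3h to convert from UTC+3).
Ximena in UTC: 09:15-13:55, 19:40-20:00 (subtract 3h to convert from UTC+3).
Farrukh in UTC: 07:35-13:25, 14:05-14:10, 18:00-18:05 (add 1h to convert from UTC-1).
Yuki in UTC: 08:35-12:50, 19:45-20:00 (add 5h to convert from UTC-5).
Idris in UTC: 10:15-15:15 (subtract 3h to convert from UTC+3).
Grace in UTC: 07:30-13:10, 14:10-15:40 (subtract 3h to convert from UTC+3).
Jonas: not fully free for 07:55-08:25. Xiulan: free for 07:55-08:25. Ximena: not fully free for 07:55-08:25. Farrukh: free for 07:55-08:25. Yuki: not fully free for 07:55-08:25. Idris: not fully free for 07:55-08:25. Grace: free for 07:55-08:25.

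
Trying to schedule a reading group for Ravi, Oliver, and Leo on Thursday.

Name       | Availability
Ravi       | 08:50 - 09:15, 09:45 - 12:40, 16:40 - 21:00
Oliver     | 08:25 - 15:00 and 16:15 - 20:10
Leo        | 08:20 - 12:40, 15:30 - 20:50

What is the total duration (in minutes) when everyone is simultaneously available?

410

Ravi ∩ Oliver: 08:50-09:15, 09:45-12:40, 16:40-20:10.
Ravi ∩ Oliver ∩ Leo: 08:50-09:15, 09:45-12:40, 16:40-20:10.
Those are the intersection windows.
Summing the common windows: 25 + 175 + 210 = 410 minutes.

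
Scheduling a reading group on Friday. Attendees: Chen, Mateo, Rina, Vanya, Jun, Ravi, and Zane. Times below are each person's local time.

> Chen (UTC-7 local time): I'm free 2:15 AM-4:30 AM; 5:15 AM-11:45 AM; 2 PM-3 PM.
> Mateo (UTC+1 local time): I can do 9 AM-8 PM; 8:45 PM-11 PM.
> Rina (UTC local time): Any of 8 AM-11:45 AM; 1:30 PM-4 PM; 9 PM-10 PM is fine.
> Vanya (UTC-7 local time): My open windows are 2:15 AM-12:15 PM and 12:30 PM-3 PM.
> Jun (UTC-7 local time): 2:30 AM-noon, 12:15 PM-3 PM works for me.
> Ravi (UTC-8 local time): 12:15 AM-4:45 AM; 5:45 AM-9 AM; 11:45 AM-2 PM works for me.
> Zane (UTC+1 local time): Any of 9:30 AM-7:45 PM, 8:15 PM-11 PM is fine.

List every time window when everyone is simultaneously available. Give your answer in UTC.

Chen in UTC: 09:15-11:30, 12:15-18:45, 21:00-22:00 (add 7h to convert from UTC-7).
Mateo in UTC: 08:00-19:00, 19:45-22:00 (subtract 1h to convert from UTC+1).
Rina in UTC: 08:00-11:45, 13:30-16:00, 21:00-22:00.
Vanya in UTC: 09:15-19:15, 19:30-22:00 (add 7h to convert from UTC-7).
Jun in UTC: 09:30-19:00, 19:15-22:00 (add 7h to convert from UTC-7).
Ravi in UTC: 08:15-12:45, 13:45-17:00, 19:45-22:00 (add 8h to convert from UTC-8).
Zane in UTC: 08:30-18:45, 19:15-22:00 (subtract 1h to convert from UTC+1).
Chen ∩ Mateo: 09:15-11:30, 12:15-18:45, 21:00-22:00.
Chen ∩ Mateo ∩ Rina: 09:15-11:30, 13:30-16:00, 21:00-22:00.
Chen ∩ Mateo ∩ Rina ∩ Vanya: 09:15-11:30, 13:30-16:00, 21:00-22:00.
Chen ∩ Mateo ∩ Rina ∩ Vanya ∩ Jun: 09:30-11:30, 13:30-16:00, 21:00-22:00.
Chen ∩ Mateo ∩ Rina ∩ Vanya ∩ Jun ∩ Ravi: 09:30-11:30, 13:45-16:00, 21:00-22:00.
Chen ∩ Mateo ∩ Rina ∩ Vanya ∩ Jun ∩ Ravi ∩ Zane: 09:30-11:30, 13:45-16:00, 21:00-22:00.
So the common availability across everyone is 09:30-11:30, 13:45-16:00, 21:00-22:00.

09:30-11:30, 13:45-16:00, 21:00-22:00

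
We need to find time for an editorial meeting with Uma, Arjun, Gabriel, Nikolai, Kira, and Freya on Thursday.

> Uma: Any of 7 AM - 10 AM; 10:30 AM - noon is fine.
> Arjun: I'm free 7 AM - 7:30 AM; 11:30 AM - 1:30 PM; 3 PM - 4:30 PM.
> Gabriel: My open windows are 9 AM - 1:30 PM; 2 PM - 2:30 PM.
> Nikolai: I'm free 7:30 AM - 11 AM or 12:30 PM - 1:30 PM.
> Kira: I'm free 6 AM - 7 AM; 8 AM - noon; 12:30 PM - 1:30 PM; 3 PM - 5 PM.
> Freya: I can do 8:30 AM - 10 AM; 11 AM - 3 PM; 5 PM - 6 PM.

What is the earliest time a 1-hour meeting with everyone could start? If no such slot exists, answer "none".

Uma ∩ Arjun: 07:00-07:30, 11:30-12:00.
Uma ∩ Arjun ∩ Gabriel: 11:30-12:00.
Uma ∩ Arjun ∩ Gabriel ∩ Nikolai: ∅.
Uma ∩ Arjun ∩ Gabriel ∩ Nikolai ∩ Kira: ∅.
Uma ∩ Arjun ∩ Gabriel ∩ Nikolai ∩ Kira ∩ Freya: ∅.
There is no time when everyone is free.
No common window is at least 60 minutes long.

none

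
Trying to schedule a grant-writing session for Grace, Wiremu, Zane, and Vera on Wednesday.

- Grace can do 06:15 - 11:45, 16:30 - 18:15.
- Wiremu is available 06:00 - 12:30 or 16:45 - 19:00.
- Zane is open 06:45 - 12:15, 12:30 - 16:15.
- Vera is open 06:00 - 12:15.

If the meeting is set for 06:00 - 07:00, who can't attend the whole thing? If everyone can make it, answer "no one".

Grace: not fully free for 06:00-07:00. Wiremu: free for 06:00-07:00. Zane: not fully free for 06:00-07:00. Vera: free for 06:00-07:00.

Grace, Zane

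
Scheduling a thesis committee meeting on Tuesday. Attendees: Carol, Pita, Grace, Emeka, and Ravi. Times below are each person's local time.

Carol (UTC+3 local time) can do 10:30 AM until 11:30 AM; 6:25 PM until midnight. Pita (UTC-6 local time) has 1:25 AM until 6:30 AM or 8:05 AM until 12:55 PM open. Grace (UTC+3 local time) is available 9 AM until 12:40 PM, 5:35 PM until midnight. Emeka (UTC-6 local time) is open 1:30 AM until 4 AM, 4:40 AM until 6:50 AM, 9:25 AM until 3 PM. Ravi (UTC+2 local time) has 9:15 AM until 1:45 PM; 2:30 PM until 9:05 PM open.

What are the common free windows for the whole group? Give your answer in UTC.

07:30-08:30, 15:25-18:55

Carol in UTC: 07:30-08:30, 15:25-21:00 (subtract 3h to convert from UTC+3).
Pita in UTC: 07:25-12:30, 14:05-18:55 (add 6h to convert from UTC-6).
Grace in UTC: 06:00-09:40, 14:35-21:00 (subtract 3h to convert from UTC+3).
Emeka in UTC: 07:30-10:00, 10:40-12:50, 15:25-21:00 (add 6h to convert from UTC-6).
Ravi in UTC: 07:15-11:45, 12:30-19:05 (subtract 2h to convert from UTC+2).
Carol ∩ Pita: 07:30-08:30, 15:25-18:55.
Carol ∩ Pita ∩ Grace: 07:30-08:30, 15:25-18:55.
Carol ∩ Pita ∩ Grace ∩ Emeka: 07:30-08:30, 15:25-18:55.
Carol ∩ Pita ∩ Grace ∩ Emeka ∩ Ravi: 07:30-08:30, 15:25-18:55.
Those are the intersection windows.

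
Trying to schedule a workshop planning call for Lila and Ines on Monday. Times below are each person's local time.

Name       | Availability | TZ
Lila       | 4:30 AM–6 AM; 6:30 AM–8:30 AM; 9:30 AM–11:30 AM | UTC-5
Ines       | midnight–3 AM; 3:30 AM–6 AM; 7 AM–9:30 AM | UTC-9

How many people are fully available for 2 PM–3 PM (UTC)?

1

Lila in UTC: 09:30-11:00, 11:30-13:30, 14:30-16:30 (add 5h to convert from UTC-5).
Ines in UTC: 09:00-12:00, 12:30-15:00, 16:00-18:30 (add 9h to convert from UTC-9).
Ines can make the full 14:00-15:00 slot — that's 1.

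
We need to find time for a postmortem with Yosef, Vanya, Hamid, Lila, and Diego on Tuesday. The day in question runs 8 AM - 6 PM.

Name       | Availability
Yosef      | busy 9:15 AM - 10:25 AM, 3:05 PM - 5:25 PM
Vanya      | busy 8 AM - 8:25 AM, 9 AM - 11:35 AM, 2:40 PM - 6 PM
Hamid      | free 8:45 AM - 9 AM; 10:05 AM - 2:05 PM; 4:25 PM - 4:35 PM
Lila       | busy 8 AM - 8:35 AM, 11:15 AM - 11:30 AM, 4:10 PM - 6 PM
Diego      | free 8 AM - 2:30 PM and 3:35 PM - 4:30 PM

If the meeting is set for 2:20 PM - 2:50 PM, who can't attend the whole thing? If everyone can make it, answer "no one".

Yosef free: 08:00-09:15, 10:25-15:05, 17:25-18:00 (invert busy blocks within the working day).
Vanya free: 08:25-09:00, 11:35-14:40 (invert busy blocks within the working day).
Hamid free: 08:45-09:00, 10:05-14:05, 16:25-16:35.
Lila free: 08:35-11:15, 11:30-16:10 (invert busy blocks within the working day).
Diego free: 08:00-14:30, 15:35-16:30.
Yosef: free for 14:20-14:50. Vanya: not fully free for 14:20-14:50. Hamid: not fully free for 14:20-14:50. Lila: free for 14:20-14:50. Diego: not fully free for 14:20-14:50.

Diego, Hamid, Vanya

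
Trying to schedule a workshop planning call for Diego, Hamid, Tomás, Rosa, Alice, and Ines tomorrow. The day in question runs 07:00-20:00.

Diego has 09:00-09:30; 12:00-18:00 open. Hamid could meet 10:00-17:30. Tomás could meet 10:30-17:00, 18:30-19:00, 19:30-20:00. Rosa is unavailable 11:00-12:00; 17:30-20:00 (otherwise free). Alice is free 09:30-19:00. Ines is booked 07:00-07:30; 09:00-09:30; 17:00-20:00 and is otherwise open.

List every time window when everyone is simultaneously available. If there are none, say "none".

Diego free: 09:00-09:30, 12:00-18:00.
Hamid free: 10:00-17:30.
Tomás free: 10:30-17:00, 18:30-19:00, 19:30-20:00.
Rosa free: 07:00-11:00, 12:00-17:30 (invert busy blocks within the working day).
Alice free: 09:30-19:00.
Ines free: 07:30-09:00, 09:30-17:00 (invert busy blocks within the working day).
Diego ∩ Hamid: 12:00-17:30.
Diego ∩ Hamid ∩ Tomás: 12:00-17:00.
Diego ∩ Hamid ∩ Tomás ∩ Rosa: 12:00-17:00.
Diego ∩ Hamid ∩ Tomás ∩ Rosa ∩ Alice: 12:00-17:00.
Diego ∩ Hamid ∩ Tomás ∩ Rosa ∩ Alice ∩ Ines: 12:00-17:00.
Those are the intersection windows.

12:00-17:00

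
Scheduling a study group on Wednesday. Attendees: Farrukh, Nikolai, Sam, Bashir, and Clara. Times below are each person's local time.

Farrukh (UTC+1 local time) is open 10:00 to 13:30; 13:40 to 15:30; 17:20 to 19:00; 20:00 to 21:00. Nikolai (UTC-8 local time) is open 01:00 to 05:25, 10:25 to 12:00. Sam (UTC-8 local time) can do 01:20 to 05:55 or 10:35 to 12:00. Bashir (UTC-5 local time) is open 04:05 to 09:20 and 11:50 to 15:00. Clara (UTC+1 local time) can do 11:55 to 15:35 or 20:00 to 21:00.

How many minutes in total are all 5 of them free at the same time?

200

Farrukh in UTC: 09:00-12:30, 12:40-14:30, 16:20-18:00, 19:00-20:00 (subtract 1h to convert from UTC+1).
Nikolai in UTC: 09:00-13:25, 18:25-20:00 (add 8h to convert from UTC-8).
Sam in UTC: 09:20-13:55, 18:35-20:00 (add 8h to convert from UTC-8).
Bashir in UTC: 09:05-14:20, 16:50-20:00 (add 5h to convert from UTC-5).
Clara in UTC: 10:55-14:35, 19:00-20:00 (subtract 1h to convert from UTC+1).
Farrukh ∩ Nikolai: 09:00-12:30, 12:40-13:25, 19:00-20:00.
Farrukh ∩ Nikolai ∩ Sam: 09:20-12:30, 12:40-13:25, 19:00-20:00.
Farrukh ∩ Nikolai ∩ Sam ∩ Bashir: 09:20-12:30, 12:40-13:25, 19:00-20:00.
Farrukh ∩ Nikolai ∩ Sam ∩ Bashir ∩ Clara: 10:55-12:30, 12:40-13:25, 19:00-20:00.
Summing the common windows: 95 + 45 + 60 = 200 minutes.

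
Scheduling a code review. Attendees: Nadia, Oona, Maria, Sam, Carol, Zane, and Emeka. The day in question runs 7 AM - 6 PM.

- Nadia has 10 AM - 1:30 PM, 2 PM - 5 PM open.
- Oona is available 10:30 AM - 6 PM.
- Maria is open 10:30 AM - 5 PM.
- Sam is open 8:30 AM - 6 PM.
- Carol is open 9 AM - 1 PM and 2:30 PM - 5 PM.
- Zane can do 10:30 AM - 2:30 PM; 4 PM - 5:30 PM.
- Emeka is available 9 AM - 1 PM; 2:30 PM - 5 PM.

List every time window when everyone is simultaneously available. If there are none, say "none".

Nadia ∩ Oona: 10:30-13:30, 14:00-17:00.
Nadia ∩ Oona ∩ Maria: 10:30-13:30, 14:00-17:00.
Nadia ∩ Oona ∩ Maria ∩ Sam: 10:30-13:30, 14:00-17:00.
Nadia ∩ Oona ∩ Maria ∩ Sam ∩ Carol: 10:30-13:00, 14:30-17:00.
Nadia ∩ Oona ∩ Maria ∩ Sam ∩ Carol ∩ Zane: 10:30-13:00, 16:00-17:00.
Nadia ∩ Oona ∩ Maria ∩ Sam ∩ Carol ∩ Zane ∩ Emeka: 10:30-13:00, 16:00-17:00.

10:30-13:00, 16:00-17:00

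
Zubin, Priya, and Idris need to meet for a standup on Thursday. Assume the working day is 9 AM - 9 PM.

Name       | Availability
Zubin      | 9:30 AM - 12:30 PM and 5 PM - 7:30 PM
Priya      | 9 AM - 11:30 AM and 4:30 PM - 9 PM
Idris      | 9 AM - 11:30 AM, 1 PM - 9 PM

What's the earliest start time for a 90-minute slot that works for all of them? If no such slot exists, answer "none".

Zubin ∩ Priya: 09:30-11:30, 17:00-19:30.
Zubin ∩ Priya ∩ Idris: 09:30-11:30, 17:00-19:30.
So the common availability across everyone is 09:30-11:30, 17:00-19:30.
The first common window of at least 90 minutes is 09:30-11:30, so the earliest start is 09:30.

09:30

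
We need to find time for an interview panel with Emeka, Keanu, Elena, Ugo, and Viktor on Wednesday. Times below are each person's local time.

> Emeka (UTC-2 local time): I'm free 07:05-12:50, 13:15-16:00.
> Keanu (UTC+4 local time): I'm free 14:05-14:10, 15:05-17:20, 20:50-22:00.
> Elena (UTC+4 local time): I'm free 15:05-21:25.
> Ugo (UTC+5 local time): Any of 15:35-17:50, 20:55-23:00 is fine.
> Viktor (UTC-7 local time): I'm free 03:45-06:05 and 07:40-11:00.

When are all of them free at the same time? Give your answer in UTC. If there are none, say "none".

Emeka in UTC: 09:05-14:50, 15:15-18:00 (add 2h to convert from UTC-2).
Keanu in UTC: 10:05-10:10, 11:05-13:20, 16:50-18:00 (subtract 4h to convert from UTC+4).
Elena in UTC: 11:05-17:25 (subtract 4h to convert from UTC+4).
Ugo in UTC: 10:35-12:50, 15:55-18:00 (subtract 5h to convert from UTC+5).
Viktor in UTC: 10:45-13:05, 14:40-18:00 (add 7h to convert from UTC-7).
Emeka ∩ Keanu: 10:05-10:10, 11:05-13:20, 16:50-18:00.
Emeka ∩ Keanu ∩ Elena: 11:05-13:20, 16:50-17:25.
Emeka ∩ Keanu ∩ Elena ∩ Ugo: 11:05-12:50, 16:50-17:25.
Emeka ∩ Keanu ∩ Elena ∩ Ugo ∩ Viktor: 11:05-12:50, 16:50-17:25.

11:05-12:50, 16:50-17:25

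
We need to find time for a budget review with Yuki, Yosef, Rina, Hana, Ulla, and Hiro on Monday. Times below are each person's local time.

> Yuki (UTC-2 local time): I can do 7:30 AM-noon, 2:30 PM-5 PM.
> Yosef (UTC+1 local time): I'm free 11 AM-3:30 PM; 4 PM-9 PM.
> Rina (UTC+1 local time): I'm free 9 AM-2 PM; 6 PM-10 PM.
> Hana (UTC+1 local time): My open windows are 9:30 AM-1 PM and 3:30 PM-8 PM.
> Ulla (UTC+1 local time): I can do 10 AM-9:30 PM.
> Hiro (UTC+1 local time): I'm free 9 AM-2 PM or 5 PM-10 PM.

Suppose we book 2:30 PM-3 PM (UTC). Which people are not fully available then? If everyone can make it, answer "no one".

Hiro, Rina, Yosef, Yuki

Yuki in UTC: 09:30-14:00, 16:30-19:00 (add 2h to convert from UTC-2).
Yosef in UTC: 10:00-14:30, 15:00-20:00 (subtract 1h to convert from UTC+1).
Rina in UTC: 08:00-13:00, 17:00-21:00 (subtract 1h to convert from UTC+1).
Hana in UTC: 08:30-12:00, 14:30-19:00 (subtract 1h to convert from UTC+1).
Ulla in UTC: 09:00-20:30 (subtract 1h to convert from UTC+1).
Hiro in UTC: 08:00-13:00, 16:00-21:00 (subtract 1h to convert from UTC+1).
Yuki: not fully free for 14:30-15:00. Yosef: not fully free for 14:30-15:00. Rina: not fully free for 14:30-15:00. Hana: free for 14:30-15:00. Ulla: free for 14:30-15:00. Hiro: not fully free for 14:30-15:00.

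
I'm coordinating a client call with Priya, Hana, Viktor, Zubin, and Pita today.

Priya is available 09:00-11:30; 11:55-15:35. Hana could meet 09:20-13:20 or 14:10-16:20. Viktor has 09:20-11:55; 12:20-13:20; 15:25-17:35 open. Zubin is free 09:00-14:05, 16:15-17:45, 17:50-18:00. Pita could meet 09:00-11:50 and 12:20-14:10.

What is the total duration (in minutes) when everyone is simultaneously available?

190

Priya ∩ Hana: 09:20-11:30, 11:55-13:20, 14:10-15:35.
Priya ∩ Hana ∩ Viktor: 09:20-11:30, 12:20-13:20, 15:25-15:35.
Priya ∩ Hana ∩ Viktor ∩ Zubin: 09:20-11:30, 12:20-13:20.
Priya ∩ Hana ∩ Viktor ∩ Zubin ∩ Pita: 09:20-11:30, 12:20-13:20.
Those are the intersection windows.
Summing the common windows: 130 + 60 = 190 minutes.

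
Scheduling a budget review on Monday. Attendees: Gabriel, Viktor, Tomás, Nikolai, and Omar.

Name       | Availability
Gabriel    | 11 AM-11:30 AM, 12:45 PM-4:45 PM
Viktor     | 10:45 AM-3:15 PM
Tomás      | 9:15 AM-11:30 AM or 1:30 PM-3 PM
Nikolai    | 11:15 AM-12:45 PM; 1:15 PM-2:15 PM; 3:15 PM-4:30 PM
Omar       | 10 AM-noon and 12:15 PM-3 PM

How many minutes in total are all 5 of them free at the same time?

Gabriel ∩ Viktor: 11:00-11:30, 12:45-15:15.
Gabriel ∩ Viktor ∩ Tomás: 11:00-11:30, 13:30-15:00.
Gabriel ∩ Viktor ∩ Tomás ∩ Nikolai: 11:15-11:30, 13:30-14:15.
Gabriel ∩ Viktor ∩ Tomás ∩ Nikolai ∩ Omar: 11:15-11:30, 13:30-14:15.
So the common availability across everyone is 11:15-11:30, 13:30-14:15.
Summing the common windows: 15 + 45 = 60 minutes.

60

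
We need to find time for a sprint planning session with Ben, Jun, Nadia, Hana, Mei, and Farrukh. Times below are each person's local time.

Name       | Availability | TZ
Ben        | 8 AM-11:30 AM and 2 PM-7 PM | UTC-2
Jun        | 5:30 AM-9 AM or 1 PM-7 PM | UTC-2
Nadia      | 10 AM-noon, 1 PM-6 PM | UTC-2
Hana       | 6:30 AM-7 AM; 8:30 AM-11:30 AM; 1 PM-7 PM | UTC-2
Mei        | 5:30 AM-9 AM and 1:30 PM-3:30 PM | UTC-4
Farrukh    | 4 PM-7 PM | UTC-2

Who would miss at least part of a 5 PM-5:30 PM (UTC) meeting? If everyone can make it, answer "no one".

Farrukh, Mei

Ben in UTC: 10:00-13:30, 16:00-21:00 (add 2h to convert from UTC-2).
Jun in UTC: 07:30-11:00, 15:00-21:00 (add 2h to convert from UTC-2).
Nadia in UTC: 12:00-14:00, 15:00-20:00 (add 2h to convert from UTC-2).
Hana in UTC: 08:30-09:00, 10:30-13:30, 15:00-21:00 (add 2h to convert from UTC-2).
Mei in UTC: 09:30-13:00, 17:30-19:30 (add 4h to convert from UTC-4).
Farrukh in UTC: 18:00-21:00 (add 2h to convert from UTC-2).
Ben: free for 17:00-17:30. Jun: free for 17:00-17:30. Nadia: free for 17:00-17:30. Hana: free for 17:00-17:30. Mei: not fully free for 17:00-17:30. Farrukh: not fully free for 17:00-17:30.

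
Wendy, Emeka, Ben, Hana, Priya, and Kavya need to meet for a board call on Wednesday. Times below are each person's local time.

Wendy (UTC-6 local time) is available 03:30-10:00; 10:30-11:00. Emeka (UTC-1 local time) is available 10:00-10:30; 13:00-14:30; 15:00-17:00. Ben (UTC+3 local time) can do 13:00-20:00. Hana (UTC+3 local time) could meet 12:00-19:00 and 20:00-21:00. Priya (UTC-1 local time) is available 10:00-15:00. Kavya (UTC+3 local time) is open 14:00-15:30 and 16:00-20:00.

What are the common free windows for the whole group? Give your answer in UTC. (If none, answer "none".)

Wendy in UTC: 09:30-16:00, 16:30-17:00 (add 6h to convert from UTC-6).
Emeka in UTC: 11:00-11:30, 14:00-15:30, 16:00-18:00 (add 1h to convert from UTC-1).
Ben in UTC: 10:00-17:00 (subtract 3h to convert from UTC+3).
Hana in UTC: 09:00-16:00, 17:00-18:00 (subtract 3h to convert from UTC+3).
Priya in UTC: 11:00-16:00 (add 1h to convert from UTC-1).
Kavya in UTC: 11:00-12:30, 13:00-17:00 (subtract 3h to convert from UTC+3).
Wendy ∩ Emeka: 11:00-11:30, 14:00-15:30, 16:30-17:00.
Wendy ∩ Emeka ∩ Ben: 11:00-11:30, 14:00-15:30, 16:30-17:00.
Wendy ∩ Emeka ∩ Ben ∩ Hana: 11:00-11:30, 14:00-15:30.
Wendy ∩ Emeka ∩ Ben ∩ Hana ∩ Priya: 11:00-11:30, 14:00-15:30.
Wendy ∩ Emeka ∩ Ben ∩ Hana ∩ Priya ∩ Kavya: 11:00-11:30, 14:00-15:30.
So the common availability across everyone is 11:00-11:30, 14:00-15:30.

11:00-11:30, 14:00-15:30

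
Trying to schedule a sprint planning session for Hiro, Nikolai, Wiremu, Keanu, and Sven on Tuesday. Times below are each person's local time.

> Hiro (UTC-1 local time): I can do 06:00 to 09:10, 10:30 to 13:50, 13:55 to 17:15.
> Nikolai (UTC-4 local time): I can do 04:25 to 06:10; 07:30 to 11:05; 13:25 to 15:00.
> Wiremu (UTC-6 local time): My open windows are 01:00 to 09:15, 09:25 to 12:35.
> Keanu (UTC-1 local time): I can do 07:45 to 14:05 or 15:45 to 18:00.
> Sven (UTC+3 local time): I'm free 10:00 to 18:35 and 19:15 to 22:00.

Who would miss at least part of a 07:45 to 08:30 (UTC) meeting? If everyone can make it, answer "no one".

Hiro in UTC: 07:00-10:10, 11:30-14:50, 14:55-18:15 (add 1h to convert from UTC-1).
Nikolai in UTC: 08:25-10:10, 11:30-15:05, 17:25-19:00 (add 4h to convert from UTC-4).
Wiremu in UTC: 07:00-15:15, 15:25-18:35 (add 6h to convert from UTC-6).
Keanu in UTC: 08:45-15:05, 16:45-19:00 (add 1h to convert from UTC-1).
Sven in UTC: 07:00-15:35, 16:15-19:00 (subtract 3h to convert from UTC+3).
Hiro: free for 07:45-08:30. Nikolai: not fully free for 07:45-08:30. Wiremu: free for 07:45-08:30. Keanu: not fully free for 07:45-08:30. Sven: free for 07:45-08:30.

Keanu, Nikolai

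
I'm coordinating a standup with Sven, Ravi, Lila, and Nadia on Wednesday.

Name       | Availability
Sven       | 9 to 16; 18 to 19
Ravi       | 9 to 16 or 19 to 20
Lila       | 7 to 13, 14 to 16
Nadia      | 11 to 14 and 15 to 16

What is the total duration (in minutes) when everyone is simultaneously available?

Sven ∩ Ravi: 09:00-16:00.
Sven ∩ Ravi ∩ Lila: 09:00-13:00, 14:00-16:00.
Sven ∩ Ravi ∩ Lila ∩ Nadia: 11:00-13:00, 15:00-16:00.
Summing the common windows: 120 + 60 = 180 minutes.

180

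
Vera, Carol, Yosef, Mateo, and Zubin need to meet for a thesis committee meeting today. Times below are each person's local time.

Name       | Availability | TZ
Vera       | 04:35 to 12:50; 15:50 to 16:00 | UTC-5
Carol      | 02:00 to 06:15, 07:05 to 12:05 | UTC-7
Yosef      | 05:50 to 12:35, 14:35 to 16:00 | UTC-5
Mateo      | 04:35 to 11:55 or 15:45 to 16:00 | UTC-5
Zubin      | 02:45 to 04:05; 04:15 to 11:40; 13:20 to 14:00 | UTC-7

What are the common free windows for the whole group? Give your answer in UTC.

Vera in UTC: 09:35-17:50, 20:50-21:00 (add 5h to convert from UTC-5).
Carol in UTC: 09:00-13:15, 14:05-19:05 (add 7h to convert from UTC-7).
Yosef in UTC: 10:50-17:35, 19:35-21:00 (add 5h to convert from UTC-5).
Mateo in UTC: 09:35-16:55, 20:45-21:00 (add 5h to convert from UTC-5).
Zubin in UTC: 09:45-11:05, 11:15-18:40, 20:20-21:00 (add 7h to convert from UTC-7).
Vera ∩ Carol: 09:35-13:15, 14:05-17:50.
Vera ∩ Carol ∩ Yosef: 10:50-13:15, 14:05-17:35.
Vera ∩ Carol ∩ Yosef ∩ Mateo: 10:50-13:15, 14:05-16:55.
Vera ∩ Carol ∩ Yosef ∩ Mateo ∩ Zubin: 10:50-11:05, 11:15-13:15, 14:05-16:55.

10:50-11:05, 11:15-13:15, 14:05-16:55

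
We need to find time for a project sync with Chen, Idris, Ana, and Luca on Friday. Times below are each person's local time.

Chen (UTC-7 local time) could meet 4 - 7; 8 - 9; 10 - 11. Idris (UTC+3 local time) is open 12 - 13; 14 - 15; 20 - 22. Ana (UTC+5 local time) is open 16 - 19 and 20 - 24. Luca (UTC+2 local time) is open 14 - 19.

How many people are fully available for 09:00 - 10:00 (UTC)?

1

Chen in UTC: 11:00-14:00, 15:00-16:00, 17:00-18:00 (add 7h to convert from UTC-7).
Idris in UTC: 09:00-10:00, 11:00-12:00, 17:00-19:00 (subtract 3h to convert from UTC+3).
Ana in UTC: 11:00-14:00, 15:00-19:00 (subtract 5h to convert from UTC+5).
Luca in UTC: 12:00-17:00 (subtract 2h to convert from UTC+2).
Idris can make the full 09:00-10:00 slot — that's 1.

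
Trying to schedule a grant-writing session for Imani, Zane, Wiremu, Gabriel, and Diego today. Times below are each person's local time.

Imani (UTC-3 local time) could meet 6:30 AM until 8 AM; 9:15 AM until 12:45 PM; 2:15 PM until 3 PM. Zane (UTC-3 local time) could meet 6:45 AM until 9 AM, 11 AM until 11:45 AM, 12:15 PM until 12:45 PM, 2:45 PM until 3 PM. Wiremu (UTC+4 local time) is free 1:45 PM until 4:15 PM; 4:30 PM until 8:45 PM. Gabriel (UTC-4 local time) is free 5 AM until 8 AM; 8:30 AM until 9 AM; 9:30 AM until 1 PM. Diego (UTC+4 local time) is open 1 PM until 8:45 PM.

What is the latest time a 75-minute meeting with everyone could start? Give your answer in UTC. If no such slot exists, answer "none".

Imani in UTC: 09:30-11:00, 12:15-15:45, 17:15-18:00 (add 3h to convert from UTC-3).
Zane in UTC: 09:45-12:00, 14:00-14:45, 15:15-15:45, 17:45-18:00 (add 3h to convert from UTC-3).
Wiremu in UTC: 09:45-12:15, 12:30-16:45 (subtract 4h to convert from UTC+4).
Gabriel in UTC: 09:00-12:00, 12:30-13:00, 13:30-17:00 (add 4h to convert from UTC-4).
Diego in UTC: 09:00-16:45 (subtract 4h to convert from UTC+4).
Imani ∩ Zane: 09:45-11:00, 14:00-14:45, 15:15-15:45, 17:45-18:00.
Imani ∩ Zane ∩ Wiremu: 09:45-11:00, 14:00-14:45, 15:15-15:45.
Imani ∩ Zane ∩ Wiremu ∩ Gabriel: 09:45-11:00, 14:00-14:45, 15:15-15:45.
Imani ∩ Zane ∩ Wiremu ∩ Gabriel ∩ Diego: 09:45-11:00, 14:00-14:45, 15:15-15:45.
So the common availability across everyone is 09:45-11:00, 14:00-14:45, 15:15-15:45.
The last common window of at least 75 minutes is 09:45-11:00; a 75-minute meeting can start as late as 09:45 and still end by 11:00.

09:45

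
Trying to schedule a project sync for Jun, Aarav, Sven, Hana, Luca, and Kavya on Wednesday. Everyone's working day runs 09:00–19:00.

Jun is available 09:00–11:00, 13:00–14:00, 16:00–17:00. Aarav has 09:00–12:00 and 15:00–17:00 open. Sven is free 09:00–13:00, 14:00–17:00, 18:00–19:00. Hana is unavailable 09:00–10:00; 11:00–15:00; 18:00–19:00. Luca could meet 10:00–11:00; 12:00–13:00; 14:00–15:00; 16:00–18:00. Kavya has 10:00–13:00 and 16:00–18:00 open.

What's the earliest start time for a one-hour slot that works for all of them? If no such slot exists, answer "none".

10:00

Jun free: 09:00-11:00, 13:00-14:00, 16:00-17:00.
Aarav free: 09:00-12:00, 15:00-17:00.
Sven free: 09:00-13:00, 14:00-17:00, 18:00-19:00.
Hana free: 10:00-11:00, 15:00-18:00 (invert busy blocks within the working day).
Luca free: 10:00-11:00, 12:00-13:00, 14:00-15:00, 16:00-18:00.
Kavya free: 10:00-13:00, 16:00-18:00.
Jun ∩ Aarav: 09:00-11:00, 16:00-17:00.
Jun ∩ Aarav ∩ Sven: 09:00-11:00, 16:00-17:00.
Jun ∩ Aarav ∩ Sven ∩ Hana: 10:00-11:00, 16:00-17:00.
Jun ∩ Aarav ∩ Sven ∩ Hana ∩ Luca: 10:00-11:00, 16:00-17:00.
Jun ∩ Aarav ∩ Sven ∩ Hana ∩ Luca ∩ Kavya: 10:00-11:00, 16:00-17:00.
So the common availability across everyone is 10:00-11:00, 16:00-17:00.
The first common window of at least 60 minutes is 10:00-11:00, so the earliest start is 10:00.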